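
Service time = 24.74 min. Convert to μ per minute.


μ = 1/(service time) in consistent units.
1 minute = 1 min, so μ = 1/24.74 = 0.04042 per minute

Final: 0.04042 /min


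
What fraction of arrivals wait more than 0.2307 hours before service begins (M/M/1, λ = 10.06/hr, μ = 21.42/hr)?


ρ = 10.06/21.42 = 0.4697
P(Wq > t) = ρ·e^{−(μ−λ)t} = 0.4697·e^{−2.6208}
= 0.4697·0.072748 = 0.034166

Final: 0.034166


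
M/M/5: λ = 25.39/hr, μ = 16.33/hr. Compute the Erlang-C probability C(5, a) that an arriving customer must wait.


a = λ/μ = 1.5548; ρ = a/5 = 0.3110
P₀ = 0.210822 (from M/M/c formula)
C(c,a) = [a^c/(c!(1−ρ))]·P₀ = [9.08621/(120·0.6890)]·0.210822
= 0.10989·0.210822 = 0.023167

Final: 0.023167


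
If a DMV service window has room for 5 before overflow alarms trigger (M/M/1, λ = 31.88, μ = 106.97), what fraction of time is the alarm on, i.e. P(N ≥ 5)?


ρ = 31.88/106.97 = 0.2980
P(N ≥ n) = ρ^n = 0.2980^5 = 0.002351

Final: 0.002351


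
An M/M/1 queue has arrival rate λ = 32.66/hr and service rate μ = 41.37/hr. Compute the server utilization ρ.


ρ = λ/μ = 32.66/41.37 = 0.7895

Final: 0.7895


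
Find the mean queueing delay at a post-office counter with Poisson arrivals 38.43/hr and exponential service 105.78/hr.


ρ = 38.43/105.78 = 0.3633
Wq = ρ/(μ−λ) = 0.3633/(105.78 − 38.43) = 0.3633/67.35 = 0.005394 hr

Final: 0.005394 hr


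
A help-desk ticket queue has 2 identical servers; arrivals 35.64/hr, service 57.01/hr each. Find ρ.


ρ = λ/(cμ) = 35.64/(2·57.01) = 35.64/114.02 = 0.3126

Final: 0.3126


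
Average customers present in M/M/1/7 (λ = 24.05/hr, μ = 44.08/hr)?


ρ = 24.05/44.08 = 0.5456
L = ρ[1 − (K+1)ρ^K + Kρ^(K+1)] / [(1−ρ)(1−ρ^(K+1))]
Numerator: 0.5456·(1 − 8·0.014392 + 7·0.007852) = 0.512771
Denominator: (0.4544)·(0.992148) = 0.450833
L = 0.512771/0.450833 = 1.1374

Final: 1.1374


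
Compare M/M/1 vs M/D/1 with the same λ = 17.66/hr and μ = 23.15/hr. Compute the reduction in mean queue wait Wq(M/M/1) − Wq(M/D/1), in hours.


ρ = 17.66/23.15 = 0.7629
Wq(M/M/1) = ρ/(μ−λ) = 0.7629/5.49 = 0.13895 hr
Wq(M/D/1) = ρ/(2(μ−λ)) = 0.06948 hr
Savings = 0.13895 − 0.06948 = 0.06948 hr

Final: 0.06948 hr


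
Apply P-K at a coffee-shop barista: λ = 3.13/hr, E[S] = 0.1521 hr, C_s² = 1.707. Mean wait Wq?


ρ = λ·E[S] = 3.13·0.1521 = 0.4761
E[S²] = E[S]²(1+C_s²) = 0.1521²·(1+1.707) = 0.062625
Wq = λ·E[S²]/(2(1−ρ)) = 3.13·0.062625/(2·0.5239) = 0.18706 hr

Final: 0.18706 hr


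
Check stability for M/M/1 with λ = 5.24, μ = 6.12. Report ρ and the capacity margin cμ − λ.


Total capacity cμ = 1·6.12 = 6.12/hr
ρ = λ/(cμ) = 5.24/6.12 = 0.8562
Stable ⇔ ρ < 1: YES
Spare capacity = cμ − λ = 6.12 − 5.24 = 0.88/hr

Final: ρ = 0.8562; stable; margin = 0.88/hr


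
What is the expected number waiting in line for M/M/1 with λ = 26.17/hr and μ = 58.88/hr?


ρ = 26.17/58.88 = 0.4445
Lq = ρ²/(1−ρ) = 0.1975/0.5555 = 0.3556

Final: 0.3556


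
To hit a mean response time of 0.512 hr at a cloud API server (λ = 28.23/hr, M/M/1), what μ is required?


W = 1/(μ−λ) ⇒ μ − λ = 1/W = 1/0.512 = 1.9531
μ = λ + 1/W = 28.23 + 1.9531 = 30.1831 per hr

Final: 30.1831 /hr


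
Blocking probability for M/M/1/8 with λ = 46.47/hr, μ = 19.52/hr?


ρ = λ/μ = 46.47/19.52 = 2.3806
P_K = (1−ρ)ρ^K/(1−ρ^(K+1)) = (-1.3806·1031.674920)/(1 − 2456.041678)
= -1424.366758/-2455.041678 = 0.580180

Final: 0.580180


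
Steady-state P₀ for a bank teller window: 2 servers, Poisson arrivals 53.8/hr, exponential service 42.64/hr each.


a = λ/μ = 53.8/42.64 = 1.2617; ρ = a/c = 0.6309
Σ_{k=0}^{1} a^k/k! (terms k=0..1) = 1.00000 + 1.26173 = 2.26173
Tail: a^2/(2!(1−ρ)) = 1.59195/(2·0.3691) = 2.15632
P₀ = 1/(2.26173 + 2.15632) = 1/4.41804 = 0.226345

Final: 0.226345


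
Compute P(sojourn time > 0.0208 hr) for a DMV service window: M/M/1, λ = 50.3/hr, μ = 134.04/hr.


W ~ Exponential(μ−λ) for M/M/1.
μ − λ = 134.04 − 50.3 = 83.7400
P(W > t) = e^{−(μ−λ)t} = e^{−1.7418} = 0.175206

Final: 0.175206


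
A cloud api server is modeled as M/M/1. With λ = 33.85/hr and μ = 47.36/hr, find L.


ρ = λ/μ = 33.85/47.36 = 0.7147
L = ρ/(1−ρ) = 0.7147/(1 − 0.7147) = 0.7147/0.2853 = 2.5056

Final: 2.5056


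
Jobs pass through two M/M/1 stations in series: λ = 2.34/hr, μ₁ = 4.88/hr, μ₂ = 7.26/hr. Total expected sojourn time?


Each node sees arrival rate λ = 2.34/hr (tandem ⇒ throughput preserved).
W₁ = 1/(μ₁−λ) = 1/(4.88−2.34) = 0.39370 hr
W₂ = 1/(μ₂−λ) = 1/(7.26−2.34) = 0.20325 hr
W_total = W₁ + W₂ = 0.39370 + 0.20325 = 0.59695 hr

Final: 0.59695 hr


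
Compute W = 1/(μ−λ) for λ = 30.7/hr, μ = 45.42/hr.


W = 1/(μ−λ) = 1/(45.42 − 30.7) = 1/14.72 = 0.06793 hr

Final: 0.06793 hr


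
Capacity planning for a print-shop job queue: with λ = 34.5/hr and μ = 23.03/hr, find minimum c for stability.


Stability requires cμ > λ ⇔ c > λ/μ.
λ/μ = 34.5/23.03 = 1.4980
Minimum integer c = ⌊1.4980⌋ + 1 = 2
Check: 2·23.03 = 46.06 > 34.5, while 1·23.03 = 23.03 ≤ 34.5

Final: 2 servers


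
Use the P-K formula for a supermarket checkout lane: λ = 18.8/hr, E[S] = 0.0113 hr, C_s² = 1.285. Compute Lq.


ρ = λ·E[S] = 18.8·0.0113 = 0.2124
Lq = ρ²(1+C_s²)/(2(1−ρ)) = 0.04513·(1+1.285)/(2·0.7876)
= 0.04513·2.2850/1.5751 = 0.06547

Final: 0.06547


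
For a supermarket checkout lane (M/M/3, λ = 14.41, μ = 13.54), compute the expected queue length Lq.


a = λ/μ = 1.0643; ρ = a/3 = 0.3548
P₀ = 0.339913
Lq = P₀·a^c·ρ / (c!·(1−ρ)²) = 0.339913·1.20541·0.3548/(6·0.41635)
= 0.05819

Final: 0.05819


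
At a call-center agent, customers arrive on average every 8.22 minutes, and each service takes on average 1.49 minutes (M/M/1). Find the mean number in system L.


λ = 60/8.22 = 7.2993 /hr
μ = 60/1.49 = 40.2685 /hr
ρ = λ/μ = 7.2993/40.2685 = 0.1813
L = ρ/(1−ρ) = 0.1813/0.8187 = 0.2214

Final: 0.2214


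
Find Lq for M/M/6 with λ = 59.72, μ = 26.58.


a = λ/μ = 2.2468; ρ = a/6 = 0.3745
P₀ = 0.105421
Lq = P₀·a^c·ρ / (c!·(1−ρ)²) = 0.105421·128.64382·0.3745/(720·0.39129)
= 0.01803

Final: 0.01803


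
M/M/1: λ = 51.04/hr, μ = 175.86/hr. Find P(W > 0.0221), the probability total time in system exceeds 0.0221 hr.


W ~ Exponential(μ−λ) for M/M/1.
μ − λ = 175.86 − 51.04 = 124.8200
P(W > t) = e^{−(μ−λ)t} = e^{−2.7585} = 0.063385

Final: 0.063385


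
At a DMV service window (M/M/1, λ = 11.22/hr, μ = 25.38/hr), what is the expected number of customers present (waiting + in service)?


ρ = λ/μ = 11.22/25.38 = 0.4421
L = ρ/(1−ρ) = 0.4421/(1 − 0.4421) = 0.4421/0.5579 = 0.7924

Final: 0.7924


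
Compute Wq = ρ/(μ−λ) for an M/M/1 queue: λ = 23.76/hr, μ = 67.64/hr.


ρ = 23.76/67.64 = 0.3513
Wq = ρ/(μ−λ) = 0.3513/(67.64 − 23.76) = 0.3513/43.88 = 0.008005 hr

Final: 0.008005 hr


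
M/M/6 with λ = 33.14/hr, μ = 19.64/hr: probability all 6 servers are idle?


a = λ/μ = 33.14/19.64 = 1.6874; ρ = a/c = 0.2812
Σ_{k=0}^{5} a^k/k! (terms k=0..5) = 1.00000 + 1.68737 + 1.42361 + 0.80072 + 0.33778 + 0.11399 = 5.36348
Tail: a^6/(6!(1−ρ)) = 23.08161/(720·0.7188) = 0.04460
P₀ = 1/(5.36348 + 0.04460) = 1/5.40808 = 0.184909

Final: 0.184909


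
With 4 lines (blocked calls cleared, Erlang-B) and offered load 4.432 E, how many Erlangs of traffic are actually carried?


B(4,4.432) = 0.350713 (Erlang-B)
Carried load = a(1 − B) = 4.432·(1 − 0.350713) = 4.432·0.649287 = 2.8776 E

Final: 2.8776 Erlangs


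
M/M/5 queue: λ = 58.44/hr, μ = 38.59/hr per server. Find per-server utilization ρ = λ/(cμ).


ρ = λ/(cμ) = 58.44/(5·38.59) = 58.44/192.95 = 0.3029

Final: 0.3029


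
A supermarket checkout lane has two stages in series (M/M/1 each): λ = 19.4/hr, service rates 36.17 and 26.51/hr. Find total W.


Each node sees arrival rate λ = 19.4/hr (tandem ⇒ throughput preserved).
W₁ = 1/(μ₁−λ) = 1/(36.17−19.4) = 0.05963 hr
W₂ = 1/(μ₂−λ) = 1/(26.51−19.4) = 0.14065 hr
W_total = W₁ + W₂ = 0.05963 + 0.14065 = 0.20028 hr

Final: 0.20028 hr


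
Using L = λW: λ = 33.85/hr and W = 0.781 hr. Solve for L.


L = λW = 33.85·0.781 = 26.4369

Final: 26.4369


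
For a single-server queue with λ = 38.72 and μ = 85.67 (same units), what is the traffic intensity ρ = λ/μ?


ρ = λ/μ = 38.72/85.67 = 0.4520

Final: 0.4520


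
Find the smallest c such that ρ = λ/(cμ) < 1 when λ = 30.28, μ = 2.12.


Stability requires cμ > λ ⇔ c > λ/μ.
λ/μ = 30.28/2.12 = 14.2830
Minimum integer c = ⌊14.2830⌋ + 1 = 15
Check: 15·2.12 = 31.80 > 30.28, while 14·2.12 = 29.68 ≤ 30.28

Final: 15 servers


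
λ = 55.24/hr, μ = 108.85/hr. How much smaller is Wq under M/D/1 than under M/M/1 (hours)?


ρ = 55.24/108.85 = 0.5075
Wq(M/M/1) = ρ/(μ−λ) = 0.5075/53.61 = 0.009466 hr
Wq(M/D/1) = ρ/(2(μ−λ)) = 0.004733 hr
Savings = 0.009466 − 0.004733 = 0.004733 hr

Final: 0.004733 hr


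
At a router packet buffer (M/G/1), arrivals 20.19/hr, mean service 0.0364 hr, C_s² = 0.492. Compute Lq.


ρ = λ·E[S] = 20.19·0.0364 = 0.7349
Lq = ρ²(1+C_s²)/(2(1−ρ)) = 0.5401·(1+0.492)/(2·0.2651)
= 0.5401·1.4920/0.5302 = 1.51995

Final: 1.51995


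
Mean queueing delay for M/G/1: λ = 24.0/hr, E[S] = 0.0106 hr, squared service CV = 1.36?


ρ = λ·E[S] = 24.0·0.0106 = 0.2544
E[S²] = E[S]²(1+C_s²) = 0.0106²·(1+1.36) = 0.0002652
Wq = λ·E[S²]/(2(1−ρ)) = 24.0·0.0002652/(2·0.7456) = 0.004268 hr

Final: 0.004268 hr


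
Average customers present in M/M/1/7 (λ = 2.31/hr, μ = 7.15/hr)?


ρ = 2.31/7.15 = 0.3231
L = ρ[1 − (K+1)ρ^K + Kρ^(K+1)] / [(1−ρ)(1−ρ^(K+1))]
Numerator: 0.3231·(1 − 8·0.0003674 + 7·0.0001187) = 0.322396
Denominator: (0.6769)·(0.999881) = 0.676843
L = 0.322396/0.676843 = 0.4763

Final: 0.4763


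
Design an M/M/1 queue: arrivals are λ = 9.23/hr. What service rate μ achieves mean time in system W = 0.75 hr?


W = 1/(μ−λ) ⇒ μ − λ = 1/W = 1/0.75 = 1.3333
μ = λ + 1/W = 9.23 + 1.3333 = 10.5633 per hr

Final: 10.5633 /hr


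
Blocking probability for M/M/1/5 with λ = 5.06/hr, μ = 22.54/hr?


ρ = λ/μ = 5.06/22.54 = 0.2245
P_K = (1−ρ)ρ^K/(1−ρ^(K+1)) = (0.7755·0.0005701)/(1 − 0.0001280)
= 0.0004422/0.999872 = 0.0004422

Final: 0.0004422


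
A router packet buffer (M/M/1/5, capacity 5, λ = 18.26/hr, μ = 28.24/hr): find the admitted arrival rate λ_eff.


ρ = 0.6466; P_K = (1−ρ)ρ^5/(1−ρ^6) = 0.043093
λ_eff = λ(1 − P_K) = 18.26·(1 − 0.043093) = 18.26·0.956907 = 17.4731 /hr

Final: 17.4731 /hr


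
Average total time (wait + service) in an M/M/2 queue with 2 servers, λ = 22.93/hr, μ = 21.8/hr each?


a = 1.0518; ρ = 0.5259; P₀ = 0.310687
Lq = P₀·a^c·ρ/(c!(1−ρ)²) = 0.40216
Wq = Lq/λ = 0.40216/22.93 = 0.01754 hr
W = Wq + 1/μ = 0.01754 + 0.04587 = 0.06341 hr

Final: 0.06341 hr


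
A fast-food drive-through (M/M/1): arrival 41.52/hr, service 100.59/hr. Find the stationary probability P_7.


ρ = 41.52/100.59 = 0.4128
P_n = (1−ρ)·ρ^n = (1 − 0.4128)·0.4128^7 = 0.5872·0.002041 = 0.001199

Final: 0.001199


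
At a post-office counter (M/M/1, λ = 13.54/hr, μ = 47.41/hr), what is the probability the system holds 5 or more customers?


ρ = 13.54/47.41 = 0.2856
P(N ≥ n) = ρ^n = 0.2856^5 = 0.001900

Final: 0.001900


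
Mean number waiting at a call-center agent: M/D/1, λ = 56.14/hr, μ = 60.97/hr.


ρ = 56.14/60.97 = 0.9208
M/D/1: Lq = ρ²/(2(1−ρ)) = 0.8478/(2·0.07922) = 5.35120

Final: 5.35120


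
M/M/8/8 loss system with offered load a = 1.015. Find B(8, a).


B(c,a) = (a^c/c!) / Σ_{k=0}^{c} a^k/k!
a^8/8! = 0.00002794
Σ terms (k=0..8): 1.00000 + 1.01500 + 0.51511 + 0.17428 + 0.04422 + 0.008977 + 0.001519 + 0.0002202 + 0.00002794 = 2.759360
B = 0.00002794/2.759360 = 0.00001013

Final: 0.00001013


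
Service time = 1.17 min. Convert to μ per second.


μ = 1/(service time) in consistent units.
1 second = 0.0166667 min, so μ = 0.0166667/1.17 = 0.01425 per second

Final: 0.01425 /sec


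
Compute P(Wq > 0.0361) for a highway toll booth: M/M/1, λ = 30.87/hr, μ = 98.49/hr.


ρ = 30.87/98.49 = 0.3134
P(Wq > t) = ρ·e^{−(μ−λ)t} = 0.3134·e^{−2.4411}
= 0.3134·0.087067 = 0.027290

Final: 0.027290


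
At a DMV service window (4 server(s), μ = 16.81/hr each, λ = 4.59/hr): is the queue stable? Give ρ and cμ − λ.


Total capacity cμ = 4·16.81 = 67.24/hr
ρ = λ/(cμ) = 4.59/67.24 = 0.06826
Stable ⇔ ρ < 1: YES
Spare capacity = cμ − λ = 67.24 − 4.59 = 62.65/hr

Final: ρ = 0.06826; stable; margin = 62.65/hr


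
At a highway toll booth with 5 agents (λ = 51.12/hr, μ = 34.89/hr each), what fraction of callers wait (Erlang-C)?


a = λ/μ = 1.4652; ρ = a/5 = 0.2930
P₀ = 0.230713 (from M/M/c formula)
C(c,a) = [a^c/(c!(1−ρ))]·P₀ = [6.75226/(120·0.7070)]·0.230713
= 0.07959·0.230713 = 0.018363

Final: 0.018363


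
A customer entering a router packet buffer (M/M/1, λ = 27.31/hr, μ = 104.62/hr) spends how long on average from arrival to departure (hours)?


W = 1/(μ−λ) = 1/(104.62 − 27.31) = 1/77.31 = 0.01293 hr

Final: 0.01293 hr


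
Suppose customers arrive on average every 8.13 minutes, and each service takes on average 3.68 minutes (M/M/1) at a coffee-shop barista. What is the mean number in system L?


λ = 60/8.13 = 7.3801 /hr
μ = 60/3.68 = 16.3043 /hr
ρ = λ/μ = 7.3801/16.3043 = 0.4526
L = ρ/(1−ρ) = 0.4526/0.5474 = 0.8270

Final: 0.8270


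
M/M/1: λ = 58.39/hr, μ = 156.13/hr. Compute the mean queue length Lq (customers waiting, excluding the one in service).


ρ = 58.39/156.13 = 0.3740
Lq = ρ²/(1−ρ) = 0.1399/0.6260 = 0.2234

Final: 0.2234


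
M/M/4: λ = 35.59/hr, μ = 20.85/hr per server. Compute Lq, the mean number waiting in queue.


a = λ/μ = 1.7070; ρ = a/4 = 0.4267
P₀ = 0.178260
Lq = P₀·a^c·ρ / (c!·(1−ρ)²) = 0.178260·8.48961·0.4267/(24·0.32863)
= 0.08188

Final: 0.08188


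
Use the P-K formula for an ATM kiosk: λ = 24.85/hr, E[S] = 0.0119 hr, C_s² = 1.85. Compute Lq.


ρ = λ·E[S] = 24.85·0.0119 = 0.2957
Lq = ρ²(1+C_s²)/(2(1−ρ)) = 0.08745·(1+1.85)/(2·0.7043)
= 0.08745·2.8500/1.4086 = 0.17693

Final: 0.17693


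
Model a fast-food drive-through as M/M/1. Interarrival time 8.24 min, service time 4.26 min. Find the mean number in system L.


λ = 60/8.24 = 7.2816 /hr
μ = 60/4.26 = 14.0845 /hr
ρ = λ/μ = 7.2816/14.0845 = 0.5170
L = ρ/(1−ρ) = 0.5170/0.4830 = 1.0704

Final: 1.0704


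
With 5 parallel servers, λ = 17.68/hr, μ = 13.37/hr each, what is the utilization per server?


ρ = λ/(cμ) = 17.68/(5·13.37) = 17.68/66.85 = 0.2645

Final: 0.2645


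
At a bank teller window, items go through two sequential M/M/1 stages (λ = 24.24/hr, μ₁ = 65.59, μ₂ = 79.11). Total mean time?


Each node sees arrival rate λ = 24.24/hr (tandem ⇒ throughput preserved).
W₁ = 1/(μ₁−λ) = 1/(65.59−24.24) = 0.02418 hr
W₂ = 1/(μ₂−λ) = 1/(79.11−24.24) = 0.01822 hr
W_total = W₁ + W₂ = 0.02418 + 0.01822 = 0.04241 hr

Final: 0.04241 hr


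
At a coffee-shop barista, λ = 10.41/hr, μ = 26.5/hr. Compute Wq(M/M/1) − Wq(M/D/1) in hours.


ρ = 10.41/26.5 = 0.3928
Wq(M/M/1) = ρ/(μ−λ) = 0.3928/16.09 = 0.02441 hr
Wq(M/D/1) = ρ/(2(μ−λ)) = 0.01221 hr
Savings = 0.02441 − 0.01221 = 0.01221 hr

Final: 0.01221 hr


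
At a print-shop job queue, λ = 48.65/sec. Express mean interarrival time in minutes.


Mean interarrival time = 1/λ = 1/48.65 second = 0.02055 second
In minutes: 0.02055 × 0.0166667 = 0.0003426 min

Final: 0.0003426 min


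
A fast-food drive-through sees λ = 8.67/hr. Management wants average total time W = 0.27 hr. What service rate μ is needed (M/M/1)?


W = 1/(μ−λ) ⇒ μ − λ = 1/W = 1/0.27 = 3.7037
μ = λ + 1/W = 8.67 + 3.7037 = 12.3737 per hr

Final: 12.3737 /hr


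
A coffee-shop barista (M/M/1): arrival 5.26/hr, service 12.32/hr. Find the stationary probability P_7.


ρ = 5.26/12.32 = 0.4269
P_n = (1−ρ)·ρ^n = (1 − 0.4269)·0.4269^7 = 0.5731·0.002586 = 0.001482

Final: 0.001482


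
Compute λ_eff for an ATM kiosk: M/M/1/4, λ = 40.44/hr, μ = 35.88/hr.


ρ = 1.1271; P_K = (1−ρ)ρ^4/(1−ρ^5) = 0.250467
λ_eff = λ(1 − P_K) = 40.44·(1 − 0.250467) = 40.44·0.749533 = 30.3111 /hr

Final: 30.3111 /hr


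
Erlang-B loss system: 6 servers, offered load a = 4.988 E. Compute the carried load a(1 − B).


B(6,4.988) = 0.190945 (Erlang-B)
Carried load = a(1 − B) = 4.988·(1 − 0.190945) = 4.988·0.809055 = 4.0356 E

Final: 4.0356 Erlangs


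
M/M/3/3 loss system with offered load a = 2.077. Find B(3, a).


B(c,a) = (a^c/c!) / Σ_{k=0}^{c} a^k/k!
a^3/3! = 1.493338
Σ terms (k=0..3): 1.00000 + 2.07700 + 2.15696 + 1.49334 = 6.727303
B = 1.493338/6.727303 = 0.221982

Final: 0.221982


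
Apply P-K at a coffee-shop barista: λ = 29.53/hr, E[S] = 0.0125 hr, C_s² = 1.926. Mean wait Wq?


ρ = λ·E[S] = 29.53·0.0125 = 0.3691
E[S²] = E[S]²(1+C_s²) = 0.0125²·(1+1.926) = 0.0004572
Wq = λ·E[S²]/(2(1−ρ)) = 29.53·0.0004572/(2·0.6309) = 0.01070 hr

Final: 0.01070 hr


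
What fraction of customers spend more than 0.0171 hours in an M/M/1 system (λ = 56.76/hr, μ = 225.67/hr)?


W ~ Exponential(μ−λ) for M/M/1.
μ − λ = 225.67 − 56.76 = 168.9100
P(W > t) = e^{−(μ−λ)t} = e^{−2.8884} = 0.055667

Final: 0.055667


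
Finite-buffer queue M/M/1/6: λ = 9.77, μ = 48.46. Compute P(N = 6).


ρ = λ/μ = 9.77/48.46 = 0.2016
P_K = (1−ρ)ρ^K/(1−ρ^(K+1)) = (0.7984·0.00006715)/(1 − 0.00001354)
= 0.00005361/0.999986 = 0.00005362

Final: 0.00005362


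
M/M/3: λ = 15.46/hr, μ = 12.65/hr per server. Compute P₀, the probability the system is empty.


a = λ/μ = 15.46/12.65 = 1.2221; ρ = a/c = 0.4074
Σ_{k=0}^{2} a^k/k! (terms k=0..2) = 1.00000 + 1.22213 + 0.74681 = 2.96894
Tail: a^3/(3!(1−ρ)) = 1.82540/(6·0.5926) = 0.51337
P₀ = 1/(2.96894 + 0.51337) = 1/3.48231 = 0.287166

Final: 0.287166


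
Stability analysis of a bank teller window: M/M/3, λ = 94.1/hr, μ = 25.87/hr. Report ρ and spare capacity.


Total capacity cμ = 3·25.87 = 77.61/hr
ρ = λ/(cμ) = 94.1/77.61 = 1.2125
Stable ⇔ ρ < 1: NO
Spare capacity = cμ − λ = 77.61 − 94.1 = -16.49/hr

Final: ρ = 1.2125; unstable; margin = -16.49/hr


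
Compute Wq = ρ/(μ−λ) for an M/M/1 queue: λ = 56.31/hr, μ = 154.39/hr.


ρ = 56.31/154.39 = 0.3647
Wq = ρ/(μ−λ) = 0.3647/(154.39 − 56.31) = 0.3647/98.08 = 0.003719 hr

Final: 0.003719 hr


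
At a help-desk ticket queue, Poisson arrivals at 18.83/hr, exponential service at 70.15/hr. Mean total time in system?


W = 1/(μ−λ) = 1/(70.15 − 18.83) = 1/51.32 = 0.01949 hr

Final: 0.01949 hr


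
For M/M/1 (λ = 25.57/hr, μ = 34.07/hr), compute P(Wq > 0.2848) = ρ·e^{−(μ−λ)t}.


ρ = 25.57/34.07 = 0.7505
P(Wq > t) = ρ·e^{−(μ−λ)t} = 0.7505·e^{−2.4208}
= 0.7505·0.088851 = 0.066684

Final: 0.066684


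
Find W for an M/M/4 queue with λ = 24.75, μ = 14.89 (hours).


a = 1.6622; ρ = 0.4155; P₀ = 0.186803
Lq = P₀·a^c·ρ/(c!(1−ρ)²) = 0.07228
Wq = Lq/λ = 0.07228/24.75 = 0.002920 hr
W = Wq + 1/μ = 0.002920 + 0.06716 = 0.07008 hr

Final: 0.07008 hr


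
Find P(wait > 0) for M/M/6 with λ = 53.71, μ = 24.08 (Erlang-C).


a = λ/μ = 2.2305; ρ = a/6 = 0.3717
P₀ = 0.107169 (from M/M/c formula)
C(c,a) = [a^c/(c!(1−ρ))]·P₀ = [123.13798/(720·0.6283)]·0.107169
= 0.27222·0.107169 = 0.029174

Final: 0.029174


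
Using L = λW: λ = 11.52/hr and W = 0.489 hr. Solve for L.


L = λW = 11.52·0.489 = 5.6333

Final: 5.6333


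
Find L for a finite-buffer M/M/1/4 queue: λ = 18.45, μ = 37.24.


ρ = 18.45/37.24 = 0.4954
L = ρ[1 − (K+1)ρ^K + Kρ^(K+1)] / [(1−ρ)(1−ρ^(K+1))]
Numerator: 0.4954·(1 − 5·0.060249 + 4·0.029849) = 0.405342
Denominator: (0.5046)·(0.970151) = 0.489504
L = 0.405342/0.489504 = 0.8281

Final: 0.8281


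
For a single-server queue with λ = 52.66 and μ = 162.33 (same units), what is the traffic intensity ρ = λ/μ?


ρ = λ/μ = 52.66/162.33 = 0.3244

Final: 0.3244


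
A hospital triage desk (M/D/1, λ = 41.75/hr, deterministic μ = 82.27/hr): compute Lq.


ρ = 41.75/82.27 = 0.5075
M/D/1: Lq = ρ²/(2(1−ρ)) = 0.2575/(2·0.4925) = 0.26144

Final: 0.26144


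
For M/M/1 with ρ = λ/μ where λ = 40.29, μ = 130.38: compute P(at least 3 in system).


ρ = 40.29/130.38 = 0.3090
P(N ≥ n) = ρ^n = 0.3090^3 = 0.029509

Final: 0.029509


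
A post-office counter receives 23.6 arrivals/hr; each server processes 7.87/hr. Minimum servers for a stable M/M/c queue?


Stability requires cμ > λ ⇔ c > λ/μ.
λ/μ = 23.6/7.87 = 2.9987
Minimum integer c = ⌊2.9987⌋ + 1 = 3
Check: 3·7.87 = 23.61 > 23.6, while 2·7.87 = 15.74 ≤ 23.6

Final: 3 servers


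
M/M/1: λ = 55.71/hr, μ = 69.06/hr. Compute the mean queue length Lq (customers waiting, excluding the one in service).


ρ = 55.71/69.06 = 0.8067
Lq = ρ²/(1−ρ) = 0.6507/0.1933 = 3.3663

Final: 3.3663


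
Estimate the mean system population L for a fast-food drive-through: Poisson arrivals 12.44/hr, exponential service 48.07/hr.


ρ = λ/μ = 12.44/48.07 = 0.2588
L = ρ/(1−ρ) = 0.2588/(1 − 0.2588) = 0.2588/0.7412 = 0.3491

Final: 0.3491


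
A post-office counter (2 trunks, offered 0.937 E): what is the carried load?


B(2,0.937) = 0.184759 (Erlang-B)
Carried load = a(1 − B) = 0.937·(1 − 0.184759) = 0.937·0.815241 = 0.7639 E

Final: 0.7639 Erlangs


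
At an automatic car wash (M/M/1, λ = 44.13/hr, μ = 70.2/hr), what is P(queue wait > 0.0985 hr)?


ρ = 44.13/70.2 = 0.6286
P(Wq > t) = ρ·e^{−(μ−λ)t} = 0.6286·e^{−2.5679}
= 0.6286·0.076697 = 0.048214

Final: 0.048214


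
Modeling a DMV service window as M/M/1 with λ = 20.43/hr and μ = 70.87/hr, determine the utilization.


ρ = λ/μ = 20.43/70.87 = 0.2883

Final: 0.2883


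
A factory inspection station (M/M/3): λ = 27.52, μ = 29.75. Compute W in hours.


a = 0.9250; ρ = 0.3083; P₀ = 0.393138
Lq = P₀·a^c·ρ/(c!(1−ρ)²) = 0.03343
Wq = Lq/λ = 0.03343/27.52 = 0.001215 hr
W = Wq + 1/μ = 0.001215 + 0.03361 = 0.03483 hr

Final: 0.03483 hr


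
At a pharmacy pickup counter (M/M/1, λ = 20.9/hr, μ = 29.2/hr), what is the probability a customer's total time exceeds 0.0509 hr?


W ~ Exponential(μ−λ) for M/M/1.
μ − λ = 29.2 − 20.9 = 8.3000
P(W > t) = e^{−(μ−λ)t} = e^{−0.4225} = 0.655426

Final: 0.655426


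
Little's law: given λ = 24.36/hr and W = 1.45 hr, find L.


L = λW = 24.36·1.45 = 35.3220

Final: 35.3220


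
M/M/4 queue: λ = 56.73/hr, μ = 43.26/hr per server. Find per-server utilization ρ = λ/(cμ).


ρ = λ/(cμ) = 56.73/(4·43.26) = 56.73/173.04 = 0.3278

Final: 0.3278


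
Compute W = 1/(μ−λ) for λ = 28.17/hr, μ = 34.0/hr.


W = 1/(μ−λ) = 1/(34.0 − 28.17) = 1/5.83 = 0.1715 hr

Final: 0.1715 hr


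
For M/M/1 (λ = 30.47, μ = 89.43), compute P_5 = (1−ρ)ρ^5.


ρ = 30.47/89.43 = 0.3407
P_n = (1−ρ)·ρ^n = (1 − 0.3407)·0.3407^5 = 0.6593·0.004591 = 0.003027

Final: 0.003027


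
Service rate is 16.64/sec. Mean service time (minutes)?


Mean service time = 1/μ = 1/16.64 second = 0.06010 second
In minutes: 0.06010 × 0.0166667 = 0.001002 min

Final: 0.001002 min


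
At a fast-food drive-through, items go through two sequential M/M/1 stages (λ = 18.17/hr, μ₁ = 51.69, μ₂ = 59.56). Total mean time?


Each node sees arrival rate λ = 18.17/hr (tandem ⇒ throughput preserved).
W₁ = 1/(μ₁−λ) = 1/(51.69−18.17) = 0.02983 hr
W₂ = 1/(μ₂−λ) = 1/(59.56−18.17) = 0.02416 hr
W_total = W₁ + W₂ = 0.02983 + 0.02416 = 0.05399 hr

Final: 0.05399 hr


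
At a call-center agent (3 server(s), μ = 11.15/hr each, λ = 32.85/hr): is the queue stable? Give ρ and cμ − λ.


Total capacity cμ = 3·11.15 = 33.45/hr
ρ = λ/(cμ) = 32.85/33.45 = 0.9821
Stable ⇔ ρ < 1: YES
Spare capacity = cμ − λ = 33.45 − 32.85 = 0.60/hr

Final: ρ = 0.9821; stable; margin = 0.60/hr


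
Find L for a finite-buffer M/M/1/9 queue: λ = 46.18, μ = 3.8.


ρ = 46.18/3.8 = 12.1526
L = ρ[1 − (K+1)ρ^K + Kρ^(K+1)] / [(1−ρ)(1−ρ^(K+1))]
Numerator: 12.1526·(1 − 10·5781399594.791624 + 9·70259219286.178223) = 6981917470234.948242
Denominator: (-11.1526)·(-70259219285.178223) = 783575187712.066650
L = 6981917470234.948242/783575187712.066650 = 8.9103

Final: 8.9103


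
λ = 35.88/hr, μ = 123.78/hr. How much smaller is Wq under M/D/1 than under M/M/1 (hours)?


ρ = 35.88/123.78 = 0.2899
Wq(M/M/1) = ρ/(μ−λ) = 0.2899/87.90 = 0.003298 hr
Wq(M/D/1) = ρ/(2(μ−λ)) = 0.001649 hr
Savings = 0.003298 − 0.001649 = 0.001649 hr

Final: 0.001649 hr


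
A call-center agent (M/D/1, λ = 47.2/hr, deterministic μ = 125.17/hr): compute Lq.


ρ = 47.2/125.17 = 0.3771
M/D/1: Lq = ρ²/(2(1−ρ)) = 0.1422/(2·0.6229) = 0.11414

Final: 0.11414


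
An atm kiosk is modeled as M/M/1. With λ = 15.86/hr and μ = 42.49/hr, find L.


ρ = λ/μ = 15.86/42.49 = 0.3733
L = ρ/(1−ρ) = 0.3733/(1 − 0.3733) = 0.3733/0.6267 = 0.5956

Final: 0.5956


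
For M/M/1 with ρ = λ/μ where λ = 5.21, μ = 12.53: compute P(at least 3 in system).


ρ = 5.21/12.53 = 0.4158
P(N ≥ n) = ρ^n = 0.4158^3 = 0.071889

Final: 0.071889


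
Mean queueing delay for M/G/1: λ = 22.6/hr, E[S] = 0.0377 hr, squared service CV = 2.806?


ρ = λ·E[S] = 22.6·0.0377 = 0.8520
E[S²] = E[S]²(1+C_s²) = 0.0377²·(1+2.806) = 0.005409
Wq = λ·E[S²]/(2(1−ρ)) = 22.6·0.005409/(2·0.1480) = 0.41307 hr

Final: 0.41307 hr


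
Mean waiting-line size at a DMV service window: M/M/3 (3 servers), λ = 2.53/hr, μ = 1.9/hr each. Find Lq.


a = λ/μ = 1.3316; ρ = a/3 = 0.4439
P₀ = 0.254732
Lq = P₀·a^c·ρ / (c!·(1−ρ)²) = 0.254732·2.36103·0.4439/(6·0.30929)
= 0.14385

Final: 0.14385


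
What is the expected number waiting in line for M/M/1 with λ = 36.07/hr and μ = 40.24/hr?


ρ = 36.07/40.24 = 0.8964
Lq = ρ²/(1−ρ) = 0.8035/0.1036 = 7.7535

Final: 7.7535


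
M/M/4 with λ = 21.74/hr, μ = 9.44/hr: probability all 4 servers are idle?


a = λ/μ = 21.74/9.44 = 2.3030; ρ = a/c = 0.5757
Σ_{k=0}^{3} a^k/k! (terms k=0..3) = 1.00000 + 2.30297 + 2.65183 + 2.03569 = 7.99048
Tail: a^4/(4!(1−ρ)) = 28.12873/(24·0.4243) = 2.76254
P₀ = 1/(7.99048 + 2.76254) = 1/10.75302 = 0.092997

Final: 0.092997


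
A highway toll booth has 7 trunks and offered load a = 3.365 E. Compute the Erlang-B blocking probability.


B(c,a) = (a^c/c!) / Σ_{k=0}^{c} a^k/k!
a^7/7! = 0.969315
Σ terms (k=0..7): 1.00000 + 3.36500 + 5.66161 + 6.35044 + 5.34231 + 3.59537 + 2.01641 + 0.96932 = 28.300459
B = 0.969315/28.300459 = 0.034251

Final: 0.034251


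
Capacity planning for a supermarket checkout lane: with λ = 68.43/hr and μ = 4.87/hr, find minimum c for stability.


Stability requires cμ > λ ⇔ c > λ/μ.
λ/μ = 68.43/4.87 = 14.0513
Minimum integer c = ⌊14.0513⌋ + 1 = 15
Check: 15·4.87 = 73.05 > 68.43, while 14·4.87 = 68.18 ≤ 68.43

Final: 15 servers


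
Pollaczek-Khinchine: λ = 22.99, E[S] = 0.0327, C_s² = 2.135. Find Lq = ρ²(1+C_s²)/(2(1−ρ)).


ρ = λ·E[S] = 22.99·0.0327 = 0.7518
Lq = ρ²(1+C_s²)/(2(1−ρ)) = 0.5652·(1+2.135)/(2·0.2482)
= 0.5652·3.1350/0.4965 = 3.56888

Final: 3.56888


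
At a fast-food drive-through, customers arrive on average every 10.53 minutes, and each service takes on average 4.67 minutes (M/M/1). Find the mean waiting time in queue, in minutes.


λ = 60/10.53 = 5.6980 /hr
μ = 60/4.67 = 12.8480 /hr
ρ = λ/μ = 5.6980/12.8480 = 0.4435
Wq = ρ/(μ−λ) = 0.4435/(12.8480−5.6980) = 0.06203 hr
In minutes: 0.06203·60 = 3.722 min

Final: 3.722 min


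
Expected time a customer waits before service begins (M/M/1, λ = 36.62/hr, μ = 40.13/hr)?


ρ = 36.62/40.13 = 0.9125
Wq = ρ/(μ−λ) = 0.9125/(40.13 − 36.62) = 0.9125/3.51 = 0.2600 hr

Final: 0.2600 hr


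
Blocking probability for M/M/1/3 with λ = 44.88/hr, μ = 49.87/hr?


ρ = λ/μ = 44.88/49.87 = 0.8999
P_K = (1−ρ)ρ^K/(1−ρ^(K+1)) = (0.1001·0.728854)/(1 − 0.655925)
= 0.072929/0.344075 = 0.211957

Final: 0.211957


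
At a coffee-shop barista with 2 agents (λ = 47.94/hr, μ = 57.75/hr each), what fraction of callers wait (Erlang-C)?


a = λ/μ = 0.8301; ρ = a/2 = 0.4151
P₀ = 0.413363 (from M/M/c formula)
C(c,a) = [a^c/(c!(1−ρ))]·P₀ = [0.68912/(2·0.5849)]·0.413363
= 0.58905·0.413363 = 0.243493

Final: 0.243493


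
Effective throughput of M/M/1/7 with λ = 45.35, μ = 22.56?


ρ = 2.0102; P_K = (1−ρ)ρ^7/(1−ρ^8) = 0.504428
λ_eff = λ(1 − P_K) = 45.35·(1 − 0.504428) = 45.35·0.495572 = 22.4742 /hr

Final: 22.4742 /hr


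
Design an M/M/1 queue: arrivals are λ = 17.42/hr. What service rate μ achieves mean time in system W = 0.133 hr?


W = 1/(μ−λ) ⇒ μ − λ = 1/W = 1/0.133 = 7.5188
μ = λ + 1/W = 17.42 + 7.5188 = 24.9388 per hr

Final: 24.9388 /hr


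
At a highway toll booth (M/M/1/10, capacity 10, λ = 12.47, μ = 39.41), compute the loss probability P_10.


ρ = λ/μ = 12.47/39.41 = 0.3164
P_K = (1−ρ)ρ^K/(1−ρ^(K+1)) = (0.6836·0.00001006)/(1 − 0.000003183)
= 0.000006877/0.999997 = 0.000006877

Final: 0.000006877


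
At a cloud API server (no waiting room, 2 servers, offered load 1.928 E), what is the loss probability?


B(c,a) = (a^c/c!) / Σ_{k=0}^{c} a^k/k!
a^2/2! = 1.858592
Σ terms (k=0..2): 1.00000 + 1.92800 + 1.85859 = 4.786592
B = 1.858592/4.786592 = 0.388291

Final: 0.388291


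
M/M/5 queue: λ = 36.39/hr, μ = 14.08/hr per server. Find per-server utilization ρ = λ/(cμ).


ρ = λ/(cμ) = 36.39/(5·14.08) = 36.39/70.40 = 0.5169

Final: 0.5169


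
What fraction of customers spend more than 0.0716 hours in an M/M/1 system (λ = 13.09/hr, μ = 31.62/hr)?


W ~ Exponential(μ−λ) for M/M/1.
μ − λ = 31.62 − 13.09 = 18.5300
P(W > t) = e^{−(μ−λ)t} = e^{−1.3267} = 0.265339

Final: 0.265339


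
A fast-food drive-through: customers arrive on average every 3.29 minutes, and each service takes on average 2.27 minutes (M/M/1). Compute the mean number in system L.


λ = 60/3.29 = 18.2371 /hr
μ = 60/2.27 = 26.4317 /hr
ρ = λ/μ = 18.2371/26.4317 = 0.6900
L = ρ/(1−ρ) = 0.6900/0.3100 = 2.2255

Final: 2.2255


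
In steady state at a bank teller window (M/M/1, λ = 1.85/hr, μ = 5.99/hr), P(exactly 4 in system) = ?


ρ = 1.85/5.99 = 0.3088
P_n = (1−ρ)·ρ^n = (1 − 0.3088)·0.3088^4 = 0.6912·0.009099 = 0.006289

Final: 0.006289


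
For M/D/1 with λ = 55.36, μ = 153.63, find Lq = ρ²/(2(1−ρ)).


ρ = 55.36/153.63 = 0.3603
M/D/1: Lq = ρ²/(2(1−ρ)) = 0.1298/(2·0.6397) = 0.10150

Final: 0.10150


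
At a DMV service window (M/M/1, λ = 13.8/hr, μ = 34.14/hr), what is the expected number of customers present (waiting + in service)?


ρ = λ/μ = 13.8/34.14 = 0.4042
L = ρ/(1−ρ) = 0.4042/(1 − 0.4042) = 0.4042/0.5958 = 0.6785

Final: 0.6785


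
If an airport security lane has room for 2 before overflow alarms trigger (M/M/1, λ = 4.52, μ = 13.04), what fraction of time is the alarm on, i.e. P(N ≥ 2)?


ρ = 4.52/13.04 = 0.3466
P(N ≥ n) = ρ^n = 0.3466^2 = 0.120149

Final: 0.120149


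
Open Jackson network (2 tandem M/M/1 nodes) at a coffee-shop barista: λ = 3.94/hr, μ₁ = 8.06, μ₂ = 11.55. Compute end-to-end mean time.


Each node sees arrival rate λ = 3.94/hr (tandem ⇒ throughput preserved).
W₁ = 1/(μ₁−λ) = 1/(8.06−3.94) = 0.24272 hr
W₂ = 1/(μ₂−λ) = 1/(11.55−3.94) = 0.13141 hr
W_total = W₁ + W₂ = 0.24272 + 0.13141 = 0.37412 hr

Final: 0.37412 hr


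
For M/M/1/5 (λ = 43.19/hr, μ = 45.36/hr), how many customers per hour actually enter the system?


ρ = 0.9522; P_K = (1−ρ)ρ^5/(1−ρ^6) = 0.146928
λ_eff = λ(1 − P_K) = 43.19·(1 − 0.146928) = 43.19·0.853072 = 36.8442 /hr

Final: 36.8442 /hr


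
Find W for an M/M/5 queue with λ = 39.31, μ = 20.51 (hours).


a = 1.9166; ρ = 0.3833; P₀ = 0.146230
Lq = P₀·a^c·ρ/(c!(1−ρ)²) = 0.03177
Wq = Lq/λ = 0.03177/39.31 = 0.0008082 hr
W = Wq + 1/μ = 0.0008082 + 0.04876 = 0.04956 hr

Final: 0.04956 hr


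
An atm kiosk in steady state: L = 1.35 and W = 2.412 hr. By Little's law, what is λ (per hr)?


λ = L/W = 1.35/2.412 = 0.5597 /hr

Final: 0.5597 /hr


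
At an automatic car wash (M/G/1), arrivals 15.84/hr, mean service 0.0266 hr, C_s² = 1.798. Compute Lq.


ρ = λ·E[S] = 15.84·0.0266 = 0.4213
Lq = ρ²(1+C_s²)/(2(1−ρ)) = 0.1775·(1+1.798)/(2·0.5787)
= 0.1775·2.7980/1.1573 = 0.42921

Final: 0.42921


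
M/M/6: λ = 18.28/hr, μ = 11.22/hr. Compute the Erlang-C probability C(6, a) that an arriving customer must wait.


a = λ/μ = 1.6292; ρ = a/6 = 0.2715
P₀ = 0.195998 (from M/M/c formula)
C(c,a) = [a^c/(c!(1−ρ))]·P₀ = [18.70251/(720·0.7285)]·0.195998
= 0.03566·0.195998 = 0.006989

Final: 0.006989


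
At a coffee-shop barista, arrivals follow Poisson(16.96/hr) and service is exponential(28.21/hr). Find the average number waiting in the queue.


ρ = 16.96/28.21 = 0.6012
Lq = ρ²/(1−ρ) = 0.3614/0.3988 = 0.9064

Final: 0.9064


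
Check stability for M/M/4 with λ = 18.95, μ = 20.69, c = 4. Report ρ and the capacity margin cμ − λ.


Total capacity cμ = 4·20.69 = 82.76/hr
ρ = λ/(cμ) = 18.95/82.76 = 0.2290
Stable ⇔ ρ < 1: YES
Spare capacity = cμ − λ = 82.76 − 18.95 = 63.81/hr

Final: ρ = 0.2290; stable; margin = 63.81/hr


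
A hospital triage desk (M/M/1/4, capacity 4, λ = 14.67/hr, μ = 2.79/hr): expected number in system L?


ρ = 14.67/2.79 = 5.2581
L = ρ[1 − (K+1)ρ^K + Kρ^(K+1)] / [(1−ρ)(1−ρ^(K+1))]
Numerator: 5.2581·(1 − 5·764.370015 + 4·4019.106855) = 64440.616356
Denominator: (-4.2581)·(-4018.106855) = 17109.358222
L = 64440.616356/17109.358222 = 3.7664

Final: 3.7664


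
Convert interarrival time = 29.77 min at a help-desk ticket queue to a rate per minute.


λ = 1/(interarrival time) in consistent units.
1 minute = 1 min, so λ = 1/29.77 = 0.03359 per minute

Final: 0.03359 /min


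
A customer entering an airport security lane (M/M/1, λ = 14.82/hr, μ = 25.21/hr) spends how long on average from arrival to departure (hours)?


W = 1/(μ−λ) = 1/(25.21 − 14.82) = 1/10.39 = 0.09625 hr

Final: 0.09625 hr


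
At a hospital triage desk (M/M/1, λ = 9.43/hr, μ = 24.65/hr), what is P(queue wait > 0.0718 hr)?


ρ = 9.43/24.65 = 0.3826
P(Wq > t) = ρ·e^{−(μ−λ)t} = 0.3826·e^{−1.0928}
= 0.3826·0.335278 = 0.128262

Final: 0.128262


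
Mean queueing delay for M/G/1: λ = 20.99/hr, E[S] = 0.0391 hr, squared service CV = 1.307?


ρ = λ·E[S] = 20.99·0.0391 = 0.8207
E[S²] = E[S]²(1+C_s²) = 0.0391²·(1+1.307) = 0.003527
Wq = λ·E[S²]/(2(1−ρ)) = 20.99·0.003527/(2·0.1793) = 0.20645 hr

Final: 0.20645 hr


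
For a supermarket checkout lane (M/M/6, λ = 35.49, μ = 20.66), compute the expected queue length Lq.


a = λ/μ = 1.7178; ρ = a/6 = 0.2863
P₀ = 0.179354
Lq = P₀·a^c·ρ / (c!·(1−ρ)²) = 0.179354·25.69532·0.2863/(720·0.50936)
= 0.003598

Final: 0.003598


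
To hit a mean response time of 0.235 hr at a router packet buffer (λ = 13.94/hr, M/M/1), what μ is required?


W = 1/(μ−λ) ⇒ μ − λ = 1/W = 1/0.235 = 4.2553
μ = λ + 1/W = 13.94 + 4.2553 = 18.1953 per hr

Final: 18.1953 /hr


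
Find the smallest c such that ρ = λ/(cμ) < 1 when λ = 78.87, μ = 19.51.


Stability requires cμ > λ ⇔ c > λ/μ.
λ/μ = 78.87/19.51 = 4.0425
Minimum integer c = ⌊4.0425⌋ + 1 = 5
Check: 5·19.51 = 97.55 > 78.87, while 4·19.51 = 78.04 ≤ 78.87

Final: 5 servers


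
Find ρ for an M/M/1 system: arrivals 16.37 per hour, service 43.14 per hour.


ρ = λ/μ = 16.37/43.14 = 0.3795

Final: 0.3795


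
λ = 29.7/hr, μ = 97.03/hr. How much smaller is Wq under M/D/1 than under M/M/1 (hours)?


ρ = 29.7/97.03 = 0.3061
Wq(M/M/1) = ρ/(μ−λ) = 0.3061/67.33 = 0.004546 hr
Wq(M/D/1) = ρ/(2(μ−λ)) = 0.002273 hr
Savings = 0.004546 − 0.002273 = 0.002273 hr

Final: 0.002273 hr


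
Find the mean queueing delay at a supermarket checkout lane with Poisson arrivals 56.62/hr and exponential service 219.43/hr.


ρ = 56.62/219.43 = 0.2580
Wq = ρ/(μ−λ) = 0.2580/(219.43 − 56.62) = 0.2580/162.81 = 0.001585 hr

Final: 0.001585 hr


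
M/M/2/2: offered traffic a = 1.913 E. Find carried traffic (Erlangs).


B(2,1.913) = 0.385804 (Erlang-B)
Carried load = a(1 − B) = 1.913·(1 − 0.385804) = 1.913·0.614196 = 1.1750 E

Final: 1.1750 Erlangs


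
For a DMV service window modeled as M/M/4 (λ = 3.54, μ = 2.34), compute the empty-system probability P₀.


a = λ/μ = 3.54/2.34 = 1.5128; ρ = a/c = 0.3782
Σ_{k=0}^{3} a^k/k! (terms k=0..3) = 1.00000 + 1.51282 + 1.14431 + 0.57705 = 4.23418
Tail: a^4/(4!(1−ρ)) = 5.23781/(24·0.6218) = 0.35099
P₀ = 1/(4.23418 + 0.35099) = 1/4.58517 = 0.218095

Final: 0.218095


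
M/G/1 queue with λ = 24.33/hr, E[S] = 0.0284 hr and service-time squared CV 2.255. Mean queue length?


ρ = λ·E[S] = 24.33·0.0284 = 0.6910
Lq = ρ²(1+C_s²)/(2(1−ρ)) = 0.4774·(1+2.255)/(2·0.3090)
= 0.4774·3.2550/0.6181 = 2.51446

Final: 2.51446


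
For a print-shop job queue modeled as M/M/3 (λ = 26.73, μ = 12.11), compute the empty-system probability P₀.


a = λ/μ = 26.73/12.11 = 2.2073; ρ = a/c = 0.7358
Σ_{k=0}^{2} a^k/k! (terms k=0..2) = 1.00000 + 2.20727 + 2.43601 = 5.64328
Tail: a^3/(3!(1−ρ)) = 10.75386/(6·0.2642) = 6.78277
P₀ = 1/(5.64328 + 6.78277) = 1/12.42605 = 0.080476

Final: 0.080476


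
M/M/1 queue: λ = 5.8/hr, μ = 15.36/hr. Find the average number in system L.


ρ = λ/μ = 5.8/15.36 = 0.3776
L = ρ/(1−ρ) = 0.3776/(1 − 0.3776) = 0.3776/0.6224 = 0.6067

Final: 0.6067


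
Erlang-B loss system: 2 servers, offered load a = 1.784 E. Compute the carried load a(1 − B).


B(2,1.784) = 0.363705 (Erlang-B)
Carried load = a(1 − B) = 1.784·(1 − 0.363705) = 1.784·0.636295 = 1.1352 E

Final: 1.1352 Erlangs


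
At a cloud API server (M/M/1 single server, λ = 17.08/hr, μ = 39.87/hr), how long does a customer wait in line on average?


ρ = 17.08/39.87 = 0.4284
Wq = ρ/(μ−λ) = 0.4284/(39.87 − 17.08) = 0.4284/22.79 = 0.01880 hr

Final: 0.01880 hr


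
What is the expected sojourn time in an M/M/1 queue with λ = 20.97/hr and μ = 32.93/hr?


W = 1/(μ−λ) = 1/(32.93 − 20.97) = 1/11.96 = 0.08361 hr

Final: 0.08361 hr


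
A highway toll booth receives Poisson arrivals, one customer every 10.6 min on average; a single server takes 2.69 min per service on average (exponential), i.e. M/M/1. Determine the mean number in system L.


λ = 60/10.6 = 5.6604 /hr
μ = 60/2.69 = 22.3048 /hr
ρ = λ/μ = 5.6604/22.3048 = 0.2538
L = ρ/(1−ρ) = 0.2538/0.7462 = 0.3401

Final: 0.3401


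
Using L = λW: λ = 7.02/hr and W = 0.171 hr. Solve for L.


L = λW = 7.02·0.171 = 1.2004

Final: 1.2004


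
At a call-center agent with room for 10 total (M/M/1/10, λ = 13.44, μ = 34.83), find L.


ρ = 13.44/34.83 = 0.3859
L = ρ[1 − (K+1)ρ^K + Kρ^(K+1)] / [(1−ρ)(1−ρ^(K+1))]
Numerator: 0.3859·(1 − 11·0.00007319 + 10·0.00002824) = 0.385673
Denominator: (0.6141)·(0.999972) = 0.614108
L = 0.385673/0.614108 = 0.6280

Final: 0.6280
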